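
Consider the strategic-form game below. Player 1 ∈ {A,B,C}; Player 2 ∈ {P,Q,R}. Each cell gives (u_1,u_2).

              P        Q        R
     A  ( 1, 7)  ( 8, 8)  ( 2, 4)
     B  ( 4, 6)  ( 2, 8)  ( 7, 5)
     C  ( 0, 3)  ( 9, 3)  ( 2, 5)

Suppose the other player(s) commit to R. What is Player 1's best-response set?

u_1(A vs R) = 2
u_1(B vs R) = 7
u_1(C vs R) = 2
max payoff 7 at {B}

BR_1 = {B}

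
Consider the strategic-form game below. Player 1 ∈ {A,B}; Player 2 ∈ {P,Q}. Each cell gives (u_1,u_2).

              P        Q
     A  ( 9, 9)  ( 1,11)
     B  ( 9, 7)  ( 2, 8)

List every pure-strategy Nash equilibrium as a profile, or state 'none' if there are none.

Nash profiles: (B,Q)

(A,P): not NE [P2→Q gives 11>9]
(A,Q): not NE [P1→B gives 2>1]
(B,P): not NE [P2→Q gives 8>7]
(B,Q): NE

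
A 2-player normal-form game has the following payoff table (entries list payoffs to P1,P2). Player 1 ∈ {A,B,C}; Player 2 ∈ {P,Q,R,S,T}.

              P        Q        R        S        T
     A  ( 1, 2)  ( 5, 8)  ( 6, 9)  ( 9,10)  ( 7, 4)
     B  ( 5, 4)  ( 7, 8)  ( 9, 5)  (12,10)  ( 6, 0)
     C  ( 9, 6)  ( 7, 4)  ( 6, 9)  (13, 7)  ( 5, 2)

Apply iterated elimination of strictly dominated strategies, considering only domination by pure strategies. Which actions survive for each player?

P2 drop P (R beats it: A:9>2 B:5>4 C:9>6)
P2 drop Q (S beats it: A:10>8 B:10>8 C:7>4)
P2 drop T (R beats it: A:9>4 B:5>0 C:9>2)
P1 drop A (B beats it: R:9>6 S:12>9)
P1→{B,C} P2→{R,S}

Survivors P1:{B,C} P2:{R,S}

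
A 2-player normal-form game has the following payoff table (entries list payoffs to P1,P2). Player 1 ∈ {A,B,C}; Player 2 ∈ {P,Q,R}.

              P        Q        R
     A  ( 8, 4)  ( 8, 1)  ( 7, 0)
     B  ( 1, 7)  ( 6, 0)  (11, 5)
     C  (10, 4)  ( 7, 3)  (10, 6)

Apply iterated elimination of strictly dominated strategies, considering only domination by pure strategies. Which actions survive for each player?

IESDS → P1:{B,C} P2:{P,R}

P2 drop Q (P beats it: A:4>1 B:7>0 C:4>3)
P1 drop A (C beats it: P:10>8 R:10>7)
P1→{B,C} P2→{P,R}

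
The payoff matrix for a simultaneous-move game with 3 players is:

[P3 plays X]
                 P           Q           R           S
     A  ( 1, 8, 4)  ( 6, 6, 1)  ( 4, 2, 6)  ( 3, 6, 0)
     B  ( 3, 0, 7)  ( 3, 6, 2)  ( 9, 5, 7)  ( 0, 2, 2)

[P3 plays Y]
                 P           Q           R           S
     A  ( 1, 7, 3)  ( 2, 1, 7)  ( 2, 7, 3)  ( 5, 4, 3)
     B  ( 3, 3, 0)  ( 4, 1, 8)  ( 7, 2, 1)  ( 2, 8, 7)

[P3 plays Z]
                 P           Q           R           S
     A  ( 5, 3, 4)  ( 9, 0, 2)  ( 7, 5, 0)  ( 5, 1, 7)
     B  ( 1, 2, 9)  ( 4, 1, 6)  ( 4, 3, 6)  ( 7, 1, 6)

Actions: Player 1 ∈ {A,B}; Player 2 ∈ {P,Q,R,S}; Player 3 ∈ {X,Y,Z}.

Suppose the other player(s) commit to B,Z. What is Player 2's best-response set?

u_2(P vs B,Z) = 2
u_2(Q vs B,Z) = 1
u_2(R vs B,Z) = 3
u_2(S vs B,Z) = 1
max payoff 3 at {R}

argmax u_2 = {R}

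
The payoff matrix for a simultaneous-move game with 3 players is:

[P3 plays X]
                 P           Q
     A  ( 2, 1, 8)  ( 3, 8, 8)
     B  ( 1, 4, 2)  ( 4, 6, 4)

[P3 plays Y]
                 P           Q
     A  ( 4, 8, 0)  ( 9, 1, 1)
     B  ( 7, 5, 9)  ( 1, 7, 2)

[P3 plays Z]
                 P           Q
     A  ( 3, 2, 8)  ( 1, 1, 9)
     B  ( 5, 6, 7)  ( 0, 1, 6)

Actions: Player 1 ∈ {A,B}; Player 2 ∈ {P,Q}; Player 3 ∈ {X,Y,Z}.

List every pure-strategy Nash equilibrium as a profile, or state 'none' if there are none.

PSNE: ∅

(A,P,X): not NE [P2→Q gives 8>1]
(A,P,Y): not NE [P1→B gives 7>4; P3→Z gives 8>0]
(A,P,Z): not NE [P1→B gives 5>3]
(A,Q,X): not NE [P1→B gives 4>3; P3→Z gives 9>8]
(A,Q,Y): not NE [P2→P gives 8>1; P3→Z gives 9>1]
(A,Q,Z): not NE [P2→P gives 2>1]
(B,P,X): not NE [P1→A gives 2>1; P2→Q gives 6>4; P3→Y gives 9>2]
(B,P,Y): not NE [P2→Q gives 7>5]
(B,P,Z): not NE [P3→Y gives 9>7]
(B,Q,X): not NE [P3→Z gives 6>4]
(B,Q,Y): not NE [P1→A gives 9>1; P3→Z gives 6>2]
(B,Q,Z): not NE [P1→A gives 1>0; P2→P gives 6>1]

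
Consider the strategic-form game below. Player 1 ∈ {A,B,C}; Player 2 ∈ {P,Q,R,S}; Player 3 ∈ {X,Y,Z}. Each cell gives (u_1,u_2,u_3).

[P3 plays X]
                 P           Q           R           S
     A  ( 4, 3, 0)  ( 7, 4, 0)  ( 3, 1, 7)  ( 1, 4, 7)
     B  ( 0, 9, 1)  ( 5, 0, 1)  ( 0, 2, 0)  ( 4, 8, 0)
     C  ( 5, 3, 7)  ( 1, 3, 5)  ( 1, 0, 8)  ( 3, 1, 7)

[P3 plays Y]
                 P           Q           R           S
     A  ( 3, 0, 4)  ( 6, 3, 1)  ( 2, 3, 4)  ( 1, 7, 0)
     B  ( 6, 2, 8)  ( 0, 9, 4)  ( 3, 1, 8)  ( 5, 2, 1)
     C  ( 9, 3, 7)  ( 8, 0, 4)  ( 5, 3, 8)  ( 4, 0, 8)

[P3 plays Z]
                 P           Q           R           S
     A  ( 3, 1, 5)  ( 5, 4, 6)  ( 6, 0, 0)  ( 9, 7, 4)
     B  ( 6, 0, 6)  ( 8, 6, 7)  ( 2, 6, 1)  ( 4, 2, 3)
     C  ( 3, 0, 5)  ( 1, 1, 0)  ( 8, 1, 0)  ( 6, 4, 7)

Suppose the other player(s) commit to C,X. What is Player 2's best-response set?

u_2(P vs C,X) = 3
u_2(Q vs C,X) = 3
u_2(R vs C,X) = 0
u_2(S vs C,X) = 1
max payoff 3 at {P,Q}

P2 best: {P,Q}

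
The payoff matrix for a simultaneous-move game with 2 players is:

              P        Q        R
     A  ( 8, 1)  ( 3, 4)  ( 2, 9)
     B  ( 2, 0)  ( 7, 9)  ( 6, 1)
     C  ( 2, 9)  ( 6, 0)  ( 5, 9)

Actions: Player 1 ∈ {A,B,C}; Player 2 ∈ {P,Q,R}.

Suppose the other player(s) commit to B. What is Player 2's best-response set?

u_2(P vs B) = 0
u_2(Q vs B) = 9
u_2(R vs B) = 1
max payoff 9 at {Q}

P2 best: {Q}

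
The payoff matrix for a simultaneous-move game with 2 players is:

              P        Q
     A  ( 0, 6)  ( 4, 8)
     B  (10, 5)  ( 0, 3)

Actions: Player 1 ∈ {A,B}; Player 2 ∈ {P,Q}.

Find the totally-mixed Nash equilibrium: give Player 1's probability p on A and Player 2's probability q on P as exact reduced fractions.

P1 indiff ⇒ q·0+(1-q)·4 = q·10+(1-q)·0 ⇒ q(-10) = (1-q)(-4) ⇒ q = 2/7
P2 indiff ⇒ p·6+(1-p)·5 = p·8+(1-p)·3 ⇒ p(-2) = (1-p)(-2) ⇒ p = 1/2

p=1/2, q=2/7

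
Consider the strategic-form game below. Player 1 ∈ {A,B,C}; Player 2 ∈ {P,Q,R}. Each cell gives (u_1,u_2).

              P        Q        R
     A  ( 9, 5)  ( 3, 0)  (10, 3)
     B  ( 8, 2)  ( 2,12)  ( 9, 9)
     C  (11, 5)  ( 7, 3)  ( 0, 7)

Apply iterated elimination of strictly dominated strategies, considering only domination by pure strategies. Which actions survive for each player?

P1 drop B (A beats it: P:9>8 Q:3>2 R:10>9)
P2 drop Q (P beats it: A:5>0 C:5>3)
P1→{A,C} P2→{P,R}

Survivors P1:{A,C} P2:{P,R}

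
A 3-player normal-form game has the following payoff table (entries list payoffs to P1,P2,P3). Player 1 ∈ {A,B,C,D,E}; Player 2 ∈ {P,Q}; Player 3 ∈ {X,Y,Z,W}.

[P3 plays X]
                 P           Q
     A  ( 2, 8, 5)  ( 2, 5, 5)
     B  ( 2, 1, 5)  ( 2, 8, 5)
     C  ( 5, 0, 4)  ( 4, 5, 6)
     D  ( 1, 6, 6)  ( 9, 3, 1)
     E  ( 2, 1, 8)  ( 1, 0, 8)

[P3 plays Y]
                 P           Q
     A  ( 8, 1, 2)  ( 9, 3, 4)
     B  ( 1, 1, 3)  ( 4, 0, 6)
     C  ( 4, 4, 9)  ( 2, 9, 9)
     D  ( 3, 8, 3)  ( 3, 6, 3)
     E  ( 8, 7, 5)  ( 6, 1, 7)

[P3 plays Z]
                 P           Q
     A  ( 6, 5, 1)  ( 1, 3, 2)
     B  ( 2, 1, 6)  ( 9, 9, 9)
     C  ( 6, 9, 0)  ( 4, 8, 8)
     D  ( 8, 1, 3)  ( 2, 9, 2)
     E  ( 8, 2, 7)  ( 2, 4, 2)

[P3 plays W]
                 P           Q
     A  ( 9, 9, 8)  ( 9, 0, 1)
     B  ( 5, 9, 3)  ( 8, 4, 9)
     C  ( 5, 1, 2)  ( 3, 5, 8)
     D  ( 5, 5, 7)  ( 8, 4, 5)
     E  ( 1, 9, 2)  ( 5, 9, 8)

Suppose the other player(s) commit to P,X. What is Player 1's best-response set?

P1 best: {C}

u_1(A vs P,X) = 2
u_1(B vs P,X) = 2
u_1(C vs P,X) = 5
u_1(D vs P,X) = 1
u_1(E vs P,X) = 2
max payoff 5 at {C}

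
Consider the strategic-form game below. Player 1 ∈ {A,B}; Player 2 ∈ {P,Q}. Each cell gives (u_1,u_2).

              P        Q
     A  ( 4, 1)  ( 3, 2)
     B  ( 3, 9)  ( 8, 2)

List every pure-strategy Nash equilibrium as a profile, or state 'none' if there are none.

(A,P): not NE [P2→Q gives 2>1]
(A,Q): not NE [P1→B gives 8>3]
(B,P): not NE [P1→A gives 4>3]
(B,Q): not NE [P2→P gives 9>2]

PSNE: ∅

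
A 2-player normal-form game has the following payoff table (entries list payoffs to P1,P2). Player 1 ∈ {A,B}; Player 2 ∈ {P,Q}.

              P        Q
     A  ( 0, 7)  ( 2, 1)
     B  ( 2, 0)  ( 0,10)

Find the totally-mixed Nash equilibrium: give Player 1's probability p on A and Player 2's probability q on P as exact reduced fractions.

P1 mixes 5/8 on A; P2 mixes 1/2 on P

P1 indiff ⇒ q·0+(1-q)·2 = q·2+(1-q)·0 ⇒ q(-2) = (1-q)(-2) ⇒ q = 1/2
P2 indiff ⇒ p·7+(1-p)·0 = p·1+(1-p)·10 ⇒ p(6) = (1-p)(10) ⇒ p = 5/8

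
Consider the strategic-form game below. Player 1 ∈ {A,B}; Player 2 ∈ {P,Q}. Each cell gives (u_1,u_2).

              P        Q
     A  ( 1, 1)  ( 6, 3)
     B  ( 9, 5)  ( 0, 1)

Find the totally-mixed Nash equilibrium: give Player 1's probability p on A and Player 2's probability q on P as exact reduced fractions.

P1 mixes 2/3 on A; P2 mixes 3/7 on P

P1 indiff ⇒ q·1+(1-q)·6 = q·9+(1-q)·0 ⇒ q(-8) = (1-q)(-6) ⇒ q = 3/7
P2 indiff ⇒ p·1+(1-p)·5 = p·3+(1-p)·1 ⇒ p(-2) = (1-p)(-4) ⇒ p = 2/3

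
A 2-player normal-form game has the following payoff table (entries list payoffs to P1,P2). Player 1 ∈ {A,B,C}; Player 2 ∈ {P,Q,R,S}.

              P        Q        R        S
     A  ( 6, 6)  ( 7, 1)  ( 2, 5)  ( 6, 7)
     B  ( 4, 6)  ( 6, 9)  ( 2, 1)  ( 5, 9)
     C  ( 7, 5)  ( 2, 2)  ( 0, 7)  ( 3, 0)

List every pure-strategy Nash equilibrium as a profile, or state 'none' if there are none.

(A,P): not NE [P1→C gives 7>6; P2→S gives 7>6]
(A,Q): not NE [P2→S gives 7>1]
(A,R): not NE [P2→S gives 7>5]
(A,S): NE
(B,P): not NE [P1→C gives 7>4; P2→S gives 9>6]
(B,Q): not NE [P1→A gives 7>6]
(B,R): not NE [P2→S gives 9>1]
(B,S): not NE [P1→A gives 6>5]
(C,P): not NE [P2→R gives 7>5]
(C,Q): not NE [P1→A gives 7>2; P2→R gives 7>2]
(C,R): not NE [P1→B gives 2>0]
(C,S): not NE [P1→A gives 6>3; P2→R gives 7>0]

Nash profiles: (A,S)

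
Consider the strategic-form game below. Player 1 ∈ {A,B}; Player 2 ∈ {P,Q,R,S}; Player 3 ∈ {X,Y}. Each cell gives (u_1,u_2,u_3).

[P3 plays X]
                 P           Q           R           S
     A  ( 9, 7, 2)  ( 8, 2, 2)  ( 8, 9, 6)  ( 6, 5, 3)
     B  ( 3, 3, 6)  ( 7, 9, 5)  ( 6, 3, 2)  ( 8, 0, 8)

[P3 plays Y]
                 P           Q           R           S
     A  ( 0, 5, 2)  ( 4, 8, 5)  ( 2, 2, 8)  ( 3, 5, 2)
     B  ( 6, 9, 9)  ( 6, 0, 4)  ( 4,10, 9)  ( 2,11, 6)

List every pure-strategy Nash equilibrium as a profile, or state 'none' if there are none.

PSNE: ∅

(A,P,X): not NE [P2→R gives 9>7]
(A,P,Y): not NE [P1→B gives 6>0; P2→Q gives 8>5]
(A,Q,X): not NE [P2→R gives 9>2; P3→Y gives 5>2]
(A,Q,Y): not NE [P1→B gives 6>4]
(A,R,X): not NE [P3→Y gives 8>6]
(A,R,Y): not NE [P1→B gives 4>2; P2→Q gives 8>2]
(A,S,X): not NE [P1→B gives 8>6; P2→R gives 9>5]
(A,S,Y): not NE [P2→Q gives 8>5; P3→X gives 3>2]
(B,P,X): not NE [P1→A gives 9>3; P2→Q gives 9>3; P3→Y gives 9>6]
(B,P,Y): not NE [P2→S gives 11>9]
(B,Q,X): not NE [P1→A gives 8>7]
(B,Q,Y): not NE [P2→S gives 11>0; P3→X gives 5>4]
(B,R,X): not NE [P1→A gives 8>6; P2→Q gives 9>3; P3→Y gives 9>2]
(B,R,Y): not NE [P2→S gives 11>10]
(B,S,X): not NE [P2→Q gives 9>0]
(B,S,Y): not NE [P1→A gives 3>2; P3→X gives 8>6]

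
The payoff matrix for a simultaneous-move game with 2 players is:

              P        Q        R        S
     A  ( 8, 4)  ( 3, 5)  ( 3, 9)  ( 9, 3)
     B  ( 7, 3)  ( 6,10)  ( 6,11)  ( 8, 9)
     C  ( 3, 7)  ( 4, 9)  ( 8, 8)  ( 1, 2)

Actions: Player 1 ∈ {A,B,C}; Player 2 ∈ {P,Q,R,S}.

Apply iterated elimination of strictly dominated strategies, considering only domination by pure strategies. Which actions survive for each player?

P2 drop P (Q beats it: A:5>4 B:10>3 C:9>7)
P2 drop S (Q beats it: A:5>3 B:10>9 C:9>2)
P1 drop A (B beats it: Q:6>3 R:6>3)
P1→{B,C} P2→{Q,R}

Survivors P1:{B,C} P2:{Q,R}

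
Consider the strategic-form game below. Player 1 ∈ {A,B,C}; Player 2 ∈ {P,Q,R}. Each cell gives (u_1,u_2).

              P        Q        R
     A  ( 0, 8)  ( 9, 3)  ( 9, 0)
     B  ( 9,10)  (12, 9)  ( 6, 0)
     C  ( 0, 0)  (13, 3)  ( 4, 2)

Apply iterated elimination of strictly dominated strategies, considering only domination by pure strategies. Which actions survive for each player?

P2 drop R (Q beats it: A:3>0 B:9>0 C:3>2)
P1 drop A (B beats it: P:9>0 Q:12>9)
P1→{B,C} P2→{P,Q}

Survivors P1:{B,C} P2:{P,Q}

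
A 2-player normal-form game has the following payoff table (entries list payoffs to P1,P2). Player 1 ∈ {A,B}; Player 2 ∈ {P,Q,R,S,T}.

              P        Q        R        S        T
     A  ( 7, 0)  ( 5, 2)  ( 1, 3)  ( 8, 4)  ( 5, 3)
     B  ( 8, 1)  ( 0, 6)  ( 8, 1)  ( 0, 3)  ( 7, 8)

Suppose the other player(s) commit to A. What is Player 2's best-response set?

u_2(P vs A) = 0
u_2(Q vs A) = 2
u_2(R vs A) = 3
u_2(S vs A) = 4
u_2(T vs A) = 3
max payoff 4 at {S}

argmax u_2 = {S}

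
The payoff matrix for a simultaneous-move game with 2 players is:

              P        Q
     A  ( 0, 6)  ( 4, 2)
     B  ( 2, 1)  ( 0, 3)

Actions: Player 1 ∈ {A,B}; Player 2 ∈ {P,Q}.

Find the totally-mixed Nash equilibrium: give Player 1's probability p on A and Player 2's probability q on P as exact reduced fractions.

P1 indiff ⇒ q·0+(1-q)·4 = q·2+(1-q)·0 ⇒ q(-2) = (1-q)(-4) ⇒ q = 2/3
P2 indiff ⇒ p·6+(1-p)·1 = p·2+(1-p)·3 ⇒ p(4) = (1-p)(2) ⇒ p = 1/3

p=1/3, q=2/3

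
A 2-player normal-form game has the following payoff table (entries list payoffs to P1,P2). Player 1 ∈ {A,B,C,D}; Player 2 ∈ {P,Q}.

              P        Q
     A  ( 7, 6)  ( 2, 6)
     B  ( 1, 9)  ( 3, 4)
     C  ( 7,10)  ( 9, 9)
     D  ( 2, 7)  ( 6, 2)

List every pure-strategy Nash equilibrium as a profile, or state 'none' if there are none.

Nash profiles: (A,P), (C,P)

(A,P): NE
(A,Q): not NE [P1→C gives 9>2]
(B,P): not NE [P1→C gives 7>1]
(B,Q): not NE [P1→C gives 9>3; P2→P gives 9>4]
(C,P): NE
(C,Q): not NE [P2→P gives 10>9]
(D,P): not NE [P1→C gives 7>2]
(D,Q): not NE [P1→C gives 9>6; P2→P gives 7>2]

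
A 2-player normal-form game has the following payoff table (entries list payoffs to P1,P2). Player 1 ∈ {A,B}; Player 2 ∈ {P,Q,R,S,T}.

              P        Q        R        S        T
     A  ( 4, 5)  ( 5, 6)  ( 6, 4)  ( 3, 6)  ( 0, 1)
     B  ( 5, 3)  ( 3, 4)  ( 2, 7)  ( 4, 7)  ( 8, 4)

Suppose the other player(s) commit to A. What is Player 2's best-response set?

P2 best: {Q,S}

u_2(P vs A) = 5
u_2(Q vs A) = 6
u_2(R vs A) = 4
u_2(S vs A) = 6
u_2(T vs A) = 1
max payoff 6 at {Q,S}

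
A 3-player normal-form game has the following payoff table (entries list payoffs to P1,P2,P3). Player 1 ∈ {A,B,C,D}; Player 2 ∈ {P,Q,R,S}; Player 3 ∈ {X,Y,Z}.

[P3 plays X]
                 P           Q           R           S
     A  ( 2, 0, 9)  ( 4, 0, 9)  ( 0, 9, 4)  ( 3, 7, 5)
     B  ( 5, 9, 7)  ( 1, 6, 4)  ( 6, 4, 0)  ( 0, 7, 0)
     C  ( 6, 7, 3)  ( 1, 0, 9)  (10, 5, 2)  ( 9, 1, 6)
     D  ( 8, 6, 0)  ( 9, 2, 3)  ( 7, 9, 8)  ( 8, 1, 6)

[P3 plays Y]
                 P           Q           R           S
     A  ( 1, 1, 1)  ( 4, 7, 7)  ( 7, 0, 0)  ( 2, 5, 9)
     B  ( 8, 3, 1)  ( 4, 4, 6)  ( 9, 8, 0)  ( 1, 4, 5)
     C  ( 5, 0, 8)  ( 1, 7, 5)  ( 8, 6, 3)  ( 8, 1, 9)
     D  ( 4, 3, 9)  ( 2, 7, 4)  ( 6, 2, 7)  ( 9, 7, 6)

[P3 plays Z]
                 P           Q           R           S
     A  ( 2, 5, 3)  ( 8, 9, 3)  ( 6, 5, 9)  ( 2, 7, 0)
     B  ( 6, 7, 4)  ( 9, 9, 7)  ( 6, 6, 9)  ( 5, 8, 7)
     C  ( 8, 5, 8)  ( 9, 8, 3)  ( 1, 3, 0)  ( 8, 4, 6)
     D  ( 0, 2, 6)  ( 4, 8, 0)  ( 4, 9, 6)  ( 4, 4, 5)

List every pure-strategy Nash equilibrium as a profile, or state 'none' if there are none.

(A,P,X): not NE [P1→D gives 8>2; P2→R gives 9>0]
(A,P,Y): not NE [P1→B gives 8>1; P2→Q gives 7>1; P3→X gives 9>1]
(A,P,Z): not NE [P1→C gives 8>2; P2→Q gives 9>5; P3→X gives 9>3]
(A,Q,X): not NE [P1→D gives 9>4; P2→R gives 9>0]
(A,Q,Y): not NE [P3→X gives 9>7]
(A,Q,Z): not NE [P1→C gives 9>8; P3→X gives 9>3]
(A,R,X): not NE [P1→C gives 10>0; P3→Z gives 9>4]
(A,R,Y): not NE [P1→B gives 9>7; P2→Q gives 7>0; P3→Z gives 9>0]
(A,R,Z): not NE [P2→Q gives 9>5]
(A,S,X): not NE [P1→C gives 9>3; P2→R gives 9>7; P3→Y gives 9>5]
(A,S,Y): not NE [P1→D gives 9>2; P2→Q gives 7>5]
(A,S,Z): not NE [P1→C gives 8>2; P2→Q gives 9>7; P3→Y gives 9>0]
(B,P,X): not NE [P1→D gives 8>5]
(B,P,Y): not NE [P2→R gives 8>3; P3→X gives 7>1]
(B,P,Z): not NE [P1→C gives 8>6; P2→Q gives 9>7; P3→X gives 7>4]
(B,Q,X): not NE [P1→D gives 9>1; P2→P gives 9>6; P3→Z gives 7>4]
(B,Q,Y): not NE [P2→R gives 8>4; P3→Z gives 7>6]
(B,Q,Z): NE
(B,R,X): not NE [P1→C gives 10>6; P2→P gives 9>4; P3→Z gives 9>0]
(B,R,Y): not NE [P3→Z gives 9>0]
(B,R,Z): not NE [P2→Q gives 9>6]
(B,S,X): not NE [P1→C gives 9>0; P2→P gives 9>7; P3→Z gives 7>0]
(B,S,Y): not NE [P1→D gives 9>1; P2→R gives 8>4; P3→Z gives 7>5]
(B,S,Z): not NE [P1→C gives 8>5; P2→Q gives 9>8]
(C,P,X): not NE [P1→D gives 8>6; P3→Z gives 8>3]
(C,P,Y): not NE [P1→B gives 8>5; P2→Q gives 7>0]
(C,P,Z): not NE [P2→Q gives 8>5]
(C,Q,X): not NE [P1→D gives 9>1; P2→P gives 7>0]
(C,Q,Y): not NE [P1→B gives 4>1; P3→X gives 9>5]
(C,Q,Z): not NE [P3→X gives 9>3]
(C,R,X): not NE [P2→P gives 7>5; P3→Y gives 3>2]
(C,R,Y): not NE [P1→B gives 9>8; P2→Q gives 7>6]
(C,R,Z): not NE [P1→B gives 6>1; P2→Q gives 8>3; P3→Y gives 3>0]
(C,S,X): not NE [P2→P gives 7>1; P3→Y gives 9>6]
(C,S,Y): not NE [P1→D gives 9>8; P2→Q gives 7>1]
(C,S,Z): not NE [P2→Q gives 8>4; P3→Y gives 9>6]
(D,P,X): not NE [P2→R gives 9>6; P3→Y gives 9>0]
(D,P,Y): not NE [P1→B gives 8>4; P2→S gives 7>3]
(D,P,Z): not NE [P1→C gives 8>0; P2→R gives 9>2; P3→Y gives 9>6]
(D,Q,X): not NE [P2→R gives 9>2; P3→Y gives 4>3]
(D,Q,Y): not NE [P1→B gives 4>2]
(D,Q,Z): not NE [P1→C gives 9>4; P2→R gives 9>8; P3→Y gives 4>0]
(D,R,X): not NE [P1→C gives 10>7]
(D,R,Y): not NE [P1→B gives 9>6; P2→S gives 7>2; P3→X gives 8>7]
(D,R,Z): not NE [P1→B gives 6>4; P3→X gives 8>6]
(D,S,X): not NE [P1→C gives 9>8; P2→R gives 9>1]
(D,S,Y): NE
(D,S,Z): not NE [P1→C gives 8>4; P2→R gives 9>4; P3→Y gives 6>5]

Nash profiles: (B,Q,Z), (D,S,Y)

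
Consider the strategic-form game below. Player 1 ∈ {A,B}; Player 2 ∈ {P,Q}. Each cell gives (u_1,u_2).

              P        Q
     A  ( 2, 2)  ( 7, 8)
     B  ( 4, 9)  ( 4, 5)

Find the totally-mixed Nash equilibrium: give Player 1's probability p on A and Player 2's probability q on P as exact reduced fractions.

P1 mixes 2/5 on A; P2 mixes 3/5 on P

P1 indiff ⇒ q·2+(1-q)·7 = q·4+(1-q)·4 ⇒ q(-2) = (1-q)(-3) ⇒ q = 3/5
P2 indiff ⇒ p·2+(1-p)·9 = p·8+(1-p)·5 ⇒ p(-6) = (1-p)(-4) ⇒ p = 2/5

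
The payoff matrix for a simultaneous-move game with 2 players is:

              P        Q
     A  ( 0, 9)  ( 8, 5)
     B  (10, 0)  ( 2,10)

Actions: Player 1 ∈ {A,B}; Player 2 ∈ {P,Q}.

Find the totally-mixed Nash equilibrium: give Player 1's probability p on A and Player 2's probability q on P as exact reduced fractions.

p=5/7, q=3/8

P1 indiff ⇒ q·0+(1-q)·8 = q·10+(1-q)·2 ⇒ q(-10) = (1-q)(-6) ⇒ q = 3/8
P2 indiff ⇒ p·9+(1-p)·0 = p·5+(1-p)·10 ⇒ p(4) = (1-p)(10) ⇒ p = 5/7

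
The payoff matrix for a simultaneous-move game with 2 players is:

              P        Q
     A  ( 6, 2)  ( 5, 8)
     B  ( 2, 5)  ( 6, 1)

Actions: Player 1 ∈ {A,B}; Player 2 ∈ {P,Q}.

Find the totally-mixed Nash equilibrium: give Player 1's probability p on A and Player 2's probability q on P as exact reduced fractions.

P1 mixes 2/5 on A; P2 mixes 1/5 on P

P1 indiff ⇒ q·6+(1-q)·5 = q·2+(1-q)·6 ⇒ q(4) = (1-q)(1) ⇒ q = 1/5
P2 indiff ⇒ p·2+(1-p)·5 = p·8+(1-p)·1 ⇒ p(-6) = (1-p)(-4) ⇒ p = 2/5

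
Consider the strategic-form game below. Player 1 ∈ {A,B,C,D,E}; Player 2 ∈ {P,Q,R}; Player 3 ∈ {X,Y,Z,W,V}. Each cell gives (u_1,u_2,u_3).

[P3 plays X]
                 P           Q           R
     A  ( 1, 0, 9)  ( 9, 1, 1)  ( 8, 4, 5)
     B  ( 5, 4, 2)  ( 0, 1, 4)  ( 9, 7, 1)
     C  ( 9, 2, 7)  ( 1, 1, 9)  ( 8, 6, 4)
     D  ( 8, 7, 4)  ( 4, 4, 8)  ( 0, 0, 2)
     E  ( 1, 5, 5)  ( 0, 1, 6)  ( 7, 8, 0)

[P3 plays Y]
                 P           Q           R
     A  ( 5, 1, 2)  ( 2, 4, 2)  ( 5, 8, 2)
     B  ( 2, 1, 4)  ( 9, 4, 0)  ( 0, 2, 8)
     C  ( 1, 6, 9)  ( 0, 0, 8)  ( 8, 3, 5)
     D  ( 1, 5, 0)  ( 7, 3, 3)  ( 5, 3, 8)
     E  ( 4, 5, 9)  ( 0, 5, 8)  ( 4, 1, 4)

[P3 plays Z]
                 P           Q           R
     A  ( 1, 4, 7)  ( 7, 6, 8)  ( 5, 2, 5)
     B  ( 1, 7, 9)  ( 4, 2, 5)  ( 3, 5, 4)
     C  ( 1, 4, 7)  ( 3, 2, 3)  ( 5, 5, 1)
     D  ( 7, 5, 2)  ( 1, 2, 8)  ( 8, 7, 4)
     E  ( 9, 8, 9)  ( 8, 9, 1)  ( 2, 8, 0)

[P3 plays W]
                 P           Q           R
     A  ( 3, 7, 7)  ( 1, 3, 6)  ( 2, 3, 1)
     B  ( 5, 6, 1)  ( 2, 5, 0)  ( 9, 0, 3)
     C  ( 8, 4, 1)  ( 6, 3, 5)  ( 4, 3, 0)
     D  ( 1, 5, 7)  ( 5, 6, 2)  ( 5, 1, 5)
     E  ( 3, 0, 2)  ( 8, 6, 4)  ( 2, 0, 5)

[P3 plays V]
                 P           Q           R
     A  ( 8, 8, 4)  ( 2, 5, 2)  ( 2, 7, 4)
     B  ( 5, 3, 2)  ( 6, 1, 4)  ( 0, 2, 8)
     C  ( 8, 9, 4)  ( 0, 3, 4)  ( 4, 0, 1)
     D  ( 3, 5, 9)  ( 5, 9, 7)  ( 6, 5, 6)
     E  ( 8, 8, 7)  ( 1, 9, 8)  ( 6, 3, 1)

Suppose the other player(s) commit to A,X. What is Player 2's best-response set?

argmax u_2 = {R}

u_2(P vs A,X) = 0
u_2(Q vs A,X) = 1
u_2(R vs A,X) = 4
max payoff 4 at {R}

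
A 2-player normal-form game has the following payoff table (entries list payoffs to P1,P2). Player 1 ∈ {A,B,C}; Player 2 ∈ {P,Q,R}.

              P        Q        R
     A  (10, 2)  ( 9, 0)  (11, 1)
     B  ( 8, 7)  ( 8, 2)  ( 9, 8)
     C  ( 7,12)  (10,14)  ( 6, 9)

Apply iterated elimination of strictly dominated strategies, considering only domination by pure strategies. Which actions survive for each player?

Survivors P1:{A,C} P2:{P,Q}

P1 drop B (A beats it: P:10>8 Q:9>8 R:11>9)
P2 drop R (P beats it: A:2>1 C:12>9)
P1→{A,C} P2→{P,Q}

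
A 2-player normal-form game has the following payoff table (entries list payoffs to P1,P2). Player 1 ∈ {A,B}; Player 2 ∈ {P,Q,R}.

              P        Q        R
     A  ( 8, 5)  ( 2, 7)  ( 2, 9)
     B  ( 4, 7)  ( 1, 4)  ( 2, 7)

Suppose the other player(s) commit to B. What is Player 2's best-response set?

BR_2 = {P,R}

u_2(P vs B) = 7
u_2(Q vs B) = 4
u_2(R vs B) = 7
max payoff 7 at {P,R}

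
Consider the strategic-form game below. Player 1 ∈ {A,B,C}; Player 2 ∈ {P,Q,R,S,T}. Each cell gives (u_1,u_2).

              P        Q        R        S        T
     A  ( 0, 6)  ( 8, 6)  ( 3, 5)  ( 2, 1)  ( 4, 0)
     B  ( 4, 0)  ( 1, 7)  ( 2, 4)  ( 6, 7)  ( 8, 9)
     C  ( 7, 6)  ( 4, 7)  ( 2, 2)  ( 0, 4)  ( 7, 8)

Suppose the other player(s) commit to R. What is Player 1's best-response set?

u_1(A vs R) = 3
u_1(B vs R) = 2
u_1(C vs R) = 2
max payoff 3 at {A}

P1 best: {A}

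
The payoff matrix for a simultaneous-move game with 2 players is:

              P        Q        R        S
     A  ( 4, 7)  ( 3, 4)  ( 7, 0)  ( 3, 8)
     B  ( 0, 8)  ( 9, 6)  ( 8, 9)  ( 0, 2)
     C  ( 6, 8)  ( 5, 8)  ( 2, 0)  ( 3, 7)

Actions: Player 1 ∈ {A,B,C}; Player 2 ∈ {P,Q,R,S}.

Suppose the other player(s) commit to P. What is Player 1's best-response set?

P1 best: {C}

u_1(A vs P) = 4
u_1(B vs P) = 0
u_1(C vs P) = 6
max payoff 6 at {C}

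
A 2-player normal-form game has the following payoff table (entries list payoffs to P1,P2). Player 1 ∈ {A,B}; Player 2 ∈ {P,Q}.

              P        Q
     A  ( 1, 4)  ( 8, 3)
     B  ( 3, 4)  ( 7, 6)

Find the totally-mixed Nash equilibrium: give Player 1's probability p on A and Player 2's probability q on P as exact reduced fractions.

P1 indiff ⇒ q·1+(1-q)·8 = q·3+(1-q)·7 ⇒ q(-2) = (1-q)(-1) ⇒ q = 1/3
P2 indiff ⇒ p·4+(1-p)·4 = p·3+(1-p)·6 ⇒ p(1) = (1-p)(2) ⇒ p = 2/3

P1 mixes 2/3 on A; P2 mixes 1/3 on P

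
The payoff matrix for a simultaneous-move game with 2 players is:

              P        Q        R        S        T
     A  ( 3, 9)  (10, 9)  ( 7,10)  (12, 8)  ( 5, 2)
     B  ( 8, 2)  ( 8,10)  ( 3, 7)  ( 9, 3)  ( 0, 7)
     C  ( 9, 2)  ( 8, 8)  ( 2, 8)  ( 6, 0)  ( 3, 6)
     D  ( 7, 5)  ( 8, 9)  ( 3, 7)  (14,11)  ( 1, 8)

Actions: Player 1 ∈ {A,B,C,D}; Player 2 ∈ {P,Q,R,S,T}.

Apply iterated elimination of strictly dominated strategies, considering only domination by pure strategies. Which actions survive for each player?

P2 drop P (R beats it: A:10>9 B:7>2 C:8>2 D:7>5)
P1 drop B (A beats it: Q:10>8 R:7>3 S:12>9 T:5>0)
P1 drop C (A beats it: Q:10>8 R:7>2 S:12>6 T:5>3)
P2 drop T (Q beats it: A:9>2 D:9>8)
P1→{A,D} P2→{Q,R,S}

Remaining: P1:{A,D} P2:{Q,R,S}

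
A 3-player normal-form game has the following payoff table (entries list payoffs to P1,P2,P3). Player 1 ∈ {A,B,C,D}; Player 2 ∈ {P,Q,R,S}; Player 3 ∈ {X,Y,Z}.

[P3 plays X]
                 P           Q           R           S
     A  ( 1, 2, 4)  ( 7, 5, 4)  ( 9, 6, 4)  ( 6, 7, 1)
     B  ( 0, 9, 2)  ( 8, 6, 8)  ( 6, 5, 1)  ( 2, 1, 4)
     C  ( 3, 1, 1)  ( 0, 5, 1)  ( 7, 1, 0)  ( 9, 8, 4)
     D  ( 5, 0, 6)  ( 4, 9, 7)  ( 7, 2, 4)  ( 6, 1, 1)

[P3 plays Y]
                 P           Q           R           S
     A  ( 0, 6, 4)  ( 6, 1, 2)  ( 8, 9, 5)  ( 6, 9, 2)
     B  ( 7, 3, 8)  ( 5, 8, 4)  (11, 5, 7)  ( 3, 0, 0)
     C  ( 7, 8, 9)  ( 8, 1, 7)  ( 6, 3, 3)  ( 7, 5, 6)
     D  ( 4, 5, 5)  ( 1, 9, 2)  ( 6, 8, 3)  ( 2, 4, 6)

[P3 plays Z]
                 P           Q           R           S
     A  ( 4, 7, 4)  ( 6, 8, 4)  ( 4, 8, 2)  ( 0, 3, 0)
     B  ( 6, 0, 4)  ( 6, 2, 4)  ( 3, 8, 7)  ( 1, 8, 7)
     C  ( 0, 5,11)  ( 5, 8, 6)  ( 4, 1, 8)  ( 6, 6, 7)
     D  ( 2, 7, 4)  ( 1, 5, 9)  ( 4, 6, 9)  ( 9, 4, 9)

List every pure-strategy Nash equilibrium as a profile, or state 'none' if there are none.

NE set: (A,Q,Z)

(A,P,X): not NE [P1→D gives 5>1; P2→S gives 7>2]
(A,P,Y): not NE [P1→C gives 7>0; P2→S gives 9>6]
(A,P,Z): not NE [P1→B gives 6>4; P2→R gives 8>7]
(A,Q,X): not NE [P1→B gives 8>7; P2→S gives 7>5]
(A,Q,Y): not NE [P1→C gives 8>6; P2→S gives 9>1; P3→Z gives 4>2]
(A,Q,Z): NE
(A,R,X): not NE [P2→S gives 7>6; P3→Y gives 5>4]
(A,R,Y): not NE [P1→B gives 11>8]
(A,R,Z): not NE [P3→Y gives 5>2]
(A,S,X): not NE [P1→C gives 9>6; P3→Y gives 2>1]
(A,S,Y): not NE [P1→C gives 7>6]
(A,S,Z): not NE [P1→D gives 9>0; P2→R gives 8>3; P3→Y gives 2>0]
(B,P,X): not NE [P1→D gives 5>0; P3→Y gives 8>2]
(B,P,Y): not NE [P2→Q gives 8>3]
(B,P,Z): not NE [P2→S gives 8>0; P3→Y gives 8>4]
(B,Q,X): not NE [P2→P gives 9>6]
(B,Q,Y): not NE [P1→C gives 8>5; P3→X gives 8>4]
(B,Q,Z): not NE [P2→S gives 8>2; P3→X gives 8>4]
(B,R,X): not NE [P1→A gives 9>6; P2→P gives 9>5; P3→Z gives 7>1]
(B,R,Y): not NE [P2→Q gives 8>5]
(B,R,Z): not NE [P1→D gives 4>3]
(B,S,X): not NE [P1→C gives 9>2; P2→P gives 9>1; P3→Z gives 7>4]
(B,S,Y): not NE [P1→C gives 7>3; P2→Q gives 8>0; P3→Z gives 7>0]
(B,S,Z): not NE [P1→D gives 9>1]
(C,P,X): not NE [P1→D gives 5>3; P2→S gives 8>1; P3→Z gives 11>1]
(C,P,Y): not NE [P3→Z gives 11>9]
(C,P,Z): not NE [P1→B gives 6>0; P2→Q gives 8>5]
(C,Q,X): not NE [P1→B gives 8>0; P2→S gives 8>5; P3→Y gives 7>1]
(C,Q,Y): not NE [P2→P gives 8>1]
(C,Q,Z): not NE [P1→B gives 6>5; P3→Y gives 7>6]
(C,R,X): not NE [P1→A gives 9>7; P2→S gives 8>1; P3→Z gives 8>0]
(C,R,Y): not NE [P1→B gives 11>6; P2→P gives 8>3; P3→Z gives 8>3]
(C,R,Z): not NE [P2→Q gives 8>1]
(C,S,X): not NE [P3→Z gives 7>4]
(C,S,Y): not NE [P2→P gives 8>5; P3→Z gives 7>6]
(C,S,Z): not NE [P1→D gives 9>6; P2→Q gives 8>6]
(D,P,X): not NE [P2→Q gives 9>0]
(D,P,Y): not NE [P1→C gives 7>4; P2→Q gives 9>5; P3→X gives 6>5]
(D,P,Z): not NE [P1→B gives 6>2; P3→X gives 6>4]
(D,Q,X): not NE [P1→B gives 8>4; P3→Z gives 9>7]
(D,Q,Y): not NE [P1→C gives 8>1; P3→Z gives 9>2]
(D,Q,Z): not NE [P1→B gives 6>1; P2→P gives 7>5]
(D,R,X): not NE [P1→A gives 9>7; P2→Q gives 9>2; P3→Z gives 9>4]
(D,R,Y): not NE [P1→B gives 11>6; P2→Q gives 9>8; P3→Z gives 9>3]
(D,R,Z): not NE [P2→P gives 7>6]
(D,S,X): not NE [P1→C gives 9>6; P2→Q gives 9>1; P3→Z gives 9>1]
(D,S,Y): not NE [P1→C gives 7>2; P2→Q gives 9>4; P3→Z gives 9>6]
(D,S,Z): not NE [P2→P gives 7>4]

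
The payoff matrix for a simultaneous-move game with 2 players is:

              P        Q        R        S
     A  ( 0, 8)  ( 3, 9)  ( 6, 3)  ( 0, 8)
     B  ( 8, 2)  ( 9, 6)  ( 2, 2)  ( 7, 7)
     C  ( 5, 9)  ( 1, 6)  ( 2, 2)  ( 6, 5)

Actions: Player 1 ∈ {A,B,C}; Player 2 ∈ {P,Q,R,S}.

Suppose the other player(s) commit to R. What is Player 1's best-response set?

BR_1 = {A}

u_1(A vs R) = 6
u_1(B vs R) = 2
u_1(C vs R) = 2
max payoff 6 at {A}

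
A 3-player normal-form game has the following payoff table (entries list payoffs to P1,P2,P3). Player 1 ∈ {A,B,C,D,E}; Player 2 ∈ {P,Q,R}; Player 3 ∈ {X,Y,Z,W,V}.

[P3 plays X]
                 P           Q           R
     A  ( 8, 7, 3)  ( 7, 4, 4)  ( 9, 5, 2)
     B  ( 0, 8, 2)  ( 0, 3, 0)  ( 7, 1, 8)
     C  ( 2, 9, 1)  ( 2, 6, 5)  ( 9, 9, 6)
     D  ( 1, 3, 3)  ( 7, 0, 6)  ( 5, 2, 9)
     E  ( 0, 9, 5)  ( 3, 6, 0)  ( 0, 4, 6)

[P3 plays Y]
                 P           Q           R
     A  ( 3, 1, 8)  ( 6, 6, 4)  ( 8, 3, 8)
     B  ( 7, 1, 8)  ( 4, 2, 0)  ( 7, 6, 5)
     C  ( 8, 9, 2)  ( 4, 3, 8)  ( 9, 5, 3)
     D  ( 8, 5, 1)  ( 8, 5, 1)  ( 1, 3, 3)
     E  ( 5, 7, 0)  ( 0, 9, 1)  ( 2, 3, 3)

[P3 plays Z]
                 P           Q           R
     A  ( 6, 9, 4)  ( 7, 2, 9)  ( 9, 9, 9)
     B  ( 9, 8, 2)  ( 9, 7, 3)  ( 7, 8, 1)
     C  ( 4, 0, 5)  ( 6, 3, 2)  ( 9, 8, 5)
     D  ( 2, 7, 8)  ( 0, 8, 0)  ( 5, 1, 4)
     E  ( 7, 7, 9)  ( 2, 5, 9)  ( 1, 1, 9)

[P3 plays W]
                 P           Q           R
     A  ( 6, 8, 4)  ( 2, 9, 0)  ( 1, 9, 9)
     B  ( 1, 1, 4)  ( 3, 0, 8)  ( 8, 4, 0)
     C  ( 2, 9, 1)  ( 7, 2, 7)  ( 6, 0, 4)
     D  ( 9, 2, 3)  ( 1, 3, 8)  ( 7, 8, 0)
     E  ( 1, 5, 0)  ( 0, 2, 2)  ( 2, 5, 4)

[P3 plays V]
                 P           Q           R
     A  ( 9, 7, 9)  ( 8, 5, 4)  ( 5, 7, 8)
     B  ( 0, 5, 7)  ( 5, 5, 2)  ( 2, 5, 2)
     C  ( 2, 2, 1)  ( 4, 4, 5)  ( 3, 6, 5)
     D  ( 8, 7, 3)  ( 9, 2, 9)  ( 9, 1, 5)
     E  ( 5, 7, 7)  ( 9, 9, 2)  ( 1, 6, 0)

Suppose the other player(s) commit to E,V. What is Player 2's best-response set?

u_2(P vs E,V) = 7
u_2(Q vs E,V) = 9
u_2(R vs E,V) = 6
max payoff 9 at {Q}

argmax u_2 = {Q}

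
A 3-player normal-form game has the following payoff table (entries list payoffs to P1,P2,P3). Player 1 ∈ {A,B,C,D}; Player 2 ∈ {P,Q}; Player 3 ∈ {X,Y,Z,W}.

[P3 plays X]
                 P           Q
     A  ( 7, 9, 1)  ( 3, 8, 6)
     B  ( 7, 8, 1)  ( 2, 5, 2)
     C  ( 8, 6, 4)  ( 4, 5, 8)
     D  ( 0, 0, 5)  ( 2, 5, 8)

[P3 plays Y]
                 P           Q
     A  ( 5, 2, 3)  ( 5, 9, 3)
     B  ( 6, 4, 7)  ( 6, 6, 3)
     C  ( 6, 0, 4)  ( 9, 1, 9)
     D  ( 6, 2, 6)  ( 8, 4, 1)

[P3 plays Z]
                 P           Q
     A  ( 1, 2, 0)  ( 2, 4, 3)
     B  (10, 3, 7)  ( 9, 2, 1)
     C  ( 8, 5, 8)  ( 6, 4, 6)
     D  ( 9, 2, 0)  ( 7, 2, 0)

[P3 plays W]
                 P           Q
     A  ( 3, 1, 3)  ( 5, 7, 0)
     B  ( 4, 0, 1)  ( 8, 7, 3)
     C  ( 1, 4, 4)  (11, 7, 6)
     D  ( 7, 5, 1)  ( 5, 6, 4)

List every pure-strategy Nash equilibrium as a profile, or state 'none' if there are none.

NE set: (B,P,Z), (C,Q,Y)

(A,P,X): not NE [P1→C gives 8>7; P3→W gives 3>1]
(A,P,Y): not NE [P1→D gives 6>5; P2→Q gives 9>2]
(A,P,Z): not NE [P1→B gives 10>1; P2→Q gives 4>2; P3→W gives 3>0]
(A,P,W): not NE [P1→D gives 7>3; P2→Q gives 7>1]
(A,Q,X): not NE [P1→C gives 4>3; P2→P gives 9>8]
(A,Q,Y): not NE [P1→C gives 9>5; P3→X gives 6>3]
(A,Q,Z): not NE [P1→B gives 9>2; P3→X gives 6>3]
(A,Q,W): not NE [P1→C gives 11>5; P3→X gives 6>0]
(B,P,X): not NE [P1→C gives 8>7; P3→Z gives 7>1]
(B,P,Y): not NE [P2→Q gives 6>4]
(B,P,Z): NE
(B,P,W): not NE [P1→D gives 7>4; P2→Q gives 7>0; P3→Z gives 7>1]
(B,Q,X): not NE [P1→C gives 4>2; P2→P gives 8>5; P3→W gives 3>2]
(B,Q,Y): not NE [P1→C gives 9>6]
(B,Q,Z): not NE [P2→P gives 3>2; P3→W gives 3>1]
(B,Q,W): not NE [P1→C gives 11>8]
(C,P,X): not NE [P3→Z gives 8>4]
(C,P,Y): not NE [P2→Q gives 1>0; P3→Z gives 8>4]
(C,P,Z): not NE [P1→B gives 10>8]
(C,P,W): not NE [P1→D gives 7>1; P2→Q gives 7>4; P3→Z gives 8>4]
(C,Q,X): not NE [P2→P gives 6>5; P3→Y gives 9>8]
(C,Q,Y): NE
(C,Q,Z): not NE [P1→B gives 9>6; P2→P gives 5>4; P3→Y gives 9>6]
(C,Q,W): not NE [P3→Y gives 9>6]
(D,P,X): not NE [P1→C gives 8>0; P2→Q gives 5>0; P3→Y gives 6>5]
(D,P,Y): not NE [P2→Q gives 4>2]
(D,P,Z): not NE [P1→B gives 10>9; P3→Y gives 6>0]
(D,P,W): not NE [P2→Q gives 6>5; P3→Y gives 6>1]
(D,Q,X): not NE [P1→C gives 4>2]
(D,Q,Y): not NE [P1→C gives 9>8; P3→X gives 8>1]
(D,Q,Z): not NE [P1→B gives 9>7; P3→X gives 8>0]
(D,Q,W): not NE [P1→C gives 11>5; P3→X gives 8>4]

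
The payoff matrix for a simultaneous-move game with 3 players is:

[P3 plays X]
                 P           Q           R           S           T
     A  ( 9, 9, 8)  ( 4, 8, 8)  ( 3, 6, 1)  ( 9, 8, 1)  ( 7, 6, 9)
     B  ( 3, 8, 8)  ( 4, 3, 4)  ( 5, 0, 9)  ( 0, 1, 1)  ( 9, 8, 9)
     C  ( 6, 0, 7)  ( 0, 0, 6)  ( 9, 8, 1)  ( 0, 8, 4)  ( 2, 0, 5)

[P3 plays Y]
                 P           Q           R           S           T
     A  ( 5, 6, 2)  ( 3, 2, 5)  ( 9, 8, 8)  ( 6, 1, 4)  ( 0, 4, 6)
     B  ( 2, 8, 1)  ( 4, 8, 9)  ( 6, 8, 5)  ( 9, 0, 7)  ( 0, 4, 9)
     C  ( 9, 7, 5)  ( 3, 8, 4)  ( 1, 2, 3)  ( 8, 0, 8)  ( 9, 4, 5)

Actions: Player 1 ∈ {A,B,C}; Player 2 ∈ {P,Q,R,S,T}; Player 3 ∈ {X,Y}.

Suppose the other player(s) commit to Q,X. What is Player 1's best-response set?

P1 best: {A,B}

u_1(A vs Q,X) = 4
u_1(B vs Q,X) = 4
u_1(C vs Q,X) = 0
max payoff 4 at {A,B}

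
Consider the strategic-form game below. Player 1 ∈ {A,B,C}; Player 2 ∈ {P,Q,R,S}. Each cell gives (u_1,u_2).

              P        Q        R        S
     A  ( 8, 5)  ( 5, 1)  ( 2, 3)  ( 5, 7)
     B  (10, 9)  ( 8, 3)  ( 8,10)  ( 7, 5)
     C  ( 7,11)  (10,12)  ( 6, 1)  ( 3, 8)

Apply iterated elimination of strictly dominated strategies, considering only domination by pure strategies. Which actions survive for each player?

P1 drop A (B beats it: P:10>8 Q:8>5 R:8>2 S:7>5)
P2 drop S (P beats it: B:9>5 C:11>8)
P1→{B,C} P2→{P,Q,R}

Remaining: P1:{B,C} P2:{P,Q,R}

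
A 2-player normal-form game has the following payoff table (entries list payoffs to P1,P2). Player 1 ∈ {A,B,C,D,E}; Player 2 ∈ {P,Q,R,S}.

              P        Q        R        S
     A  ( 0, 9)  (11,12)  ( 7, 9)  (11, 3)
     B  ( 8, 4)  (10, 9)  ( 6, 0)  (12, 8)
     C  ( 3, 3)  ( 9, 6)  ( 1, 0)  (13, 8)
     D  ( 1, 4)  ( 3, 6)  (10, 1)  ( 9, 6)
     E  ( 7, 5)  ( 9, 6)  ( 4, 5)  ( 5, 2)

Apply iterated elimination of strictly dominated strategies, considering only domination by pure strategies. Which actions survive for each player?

P1 drop E (B beats it: P:8>7 Q:10>9 R:6>4 S:12>5)
P2 drop P (Q beats it: A:12>9 B:9>4 C:6>3 D:6>4)
P2 drop R (Q beats it: A:12>9 B:9>0 C:6>0 D:6>1)
P1 drop D (A beats it: Q:11>3 S:11>9)
P1→{A,B,C} P2→{Q,S}

Survivors P1:{A,B,C} P2:{Q,S}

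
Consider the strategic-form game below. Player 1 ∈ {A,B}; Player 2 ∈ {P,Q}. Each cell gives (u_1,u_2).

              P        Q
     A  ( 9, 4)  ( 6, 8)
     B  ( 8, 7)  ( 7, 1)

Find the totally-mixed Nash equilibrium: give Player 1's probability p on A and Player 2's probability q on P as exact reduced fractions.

(p,q) = (3/5, 1/2)

P1 indiff ⇒ q·9+(1-q)·6 = q·8+(1-q)·7 ⇒ q(1) = (1-q)(1) ⇒ q = 1/2
P2 indiff ⇒ p·4+(1-p)·7 = p·8+(1-p)·1 ⇒ p(-4) = (1-p)(-6) ⇒ p = 3/5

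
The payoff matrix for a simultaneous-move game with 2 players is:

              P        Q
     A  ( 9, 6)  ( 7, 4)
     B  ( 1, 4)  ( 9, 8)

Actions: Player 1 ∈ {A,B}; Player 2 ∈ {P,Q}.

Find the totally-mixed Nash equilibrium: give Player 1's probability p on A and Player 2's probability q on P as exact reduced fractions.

P1 mixes 2/3 on A; P2 mixes 1/5 on P

P1 indiff ⇒ q·9+(1-q)·7 = q·1+(1-q)·9 ⇒ q(8) = (1-q)(2) ⇒ q = 1/5
P2 indiff ⇒ p·6+(1-p)·4 = p·4+(1-p)·8 ⇒ p(2) = (1-p)(4) ⇒ p = 2/3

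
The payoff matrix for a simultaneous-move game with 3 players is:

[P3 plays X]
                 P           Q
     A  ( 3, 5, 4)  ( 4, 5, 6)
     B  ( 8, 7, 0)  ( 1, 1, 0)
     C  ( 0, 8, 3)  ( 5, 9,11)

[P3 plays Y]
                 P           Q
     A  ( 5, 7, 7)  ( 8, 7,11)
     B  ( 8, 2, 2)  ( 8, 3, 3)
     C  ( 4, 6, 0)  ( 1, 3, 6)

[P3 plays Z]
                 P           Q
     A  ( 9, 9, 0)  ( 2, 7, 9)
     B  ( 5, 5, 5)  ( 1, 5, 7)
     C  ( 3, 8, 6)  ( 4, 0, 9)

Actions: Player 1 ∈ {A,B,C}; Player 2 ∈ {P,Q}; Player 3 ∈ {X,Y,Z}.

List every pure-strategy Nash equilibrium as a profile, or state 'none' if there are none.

(A,P,X): not NE [P1→B gives 8>3; P3→Y gives 7>4]
(A,P,Y): not NE [P1→B gives 8>5]
(A,P,Z): not NE [P3→Y gives 7>0]
(A,Q,X): not NE [P1→C gives 5>4; P3→Y gives 11>6]
(A,Q,Y): NE
(A,Q,Z): not NE [P1→C gives 4>2; P2→P gives 9>7; P3→Y gives 11>9]
(B,P,X): not NE [P3→Z gives 5>0]
(B,P,Y): not NE [P2→Q gives 3>2; P3→Z gives 5>2]
(B,P,Z): not NE [P1→A gives 9>5]
(B,Q,X): not NE [P1→C gives 5>1; P2→P gives 7>1; P3→Z gives 7>0]
(B,Q,Y): not NE [P3→Z gives 7>3]
(B,Q,Z): not NE [P1→C gives 4>1]
(C,P,X): not NE [P1→B gives 8>0; P2→Q gives 9>8; P3→Z gives 6>3]
(C,P,Y): not NE [P1→B gives 8>4; P3→Z gives 6>0]
(C,P,Z): not NE [P1→A gives 9>3]
(C,Q,X): NE
(C,Q,Y): not NE [P1→B gives 8>1; P2→P gives 6>3; P3→X gives 11>6]
(C,Q,Z): not NE [P2→P gives 8>0; P3→X gives 11>9]

PSNE = {(A,Q,Y), (C,Q,X)}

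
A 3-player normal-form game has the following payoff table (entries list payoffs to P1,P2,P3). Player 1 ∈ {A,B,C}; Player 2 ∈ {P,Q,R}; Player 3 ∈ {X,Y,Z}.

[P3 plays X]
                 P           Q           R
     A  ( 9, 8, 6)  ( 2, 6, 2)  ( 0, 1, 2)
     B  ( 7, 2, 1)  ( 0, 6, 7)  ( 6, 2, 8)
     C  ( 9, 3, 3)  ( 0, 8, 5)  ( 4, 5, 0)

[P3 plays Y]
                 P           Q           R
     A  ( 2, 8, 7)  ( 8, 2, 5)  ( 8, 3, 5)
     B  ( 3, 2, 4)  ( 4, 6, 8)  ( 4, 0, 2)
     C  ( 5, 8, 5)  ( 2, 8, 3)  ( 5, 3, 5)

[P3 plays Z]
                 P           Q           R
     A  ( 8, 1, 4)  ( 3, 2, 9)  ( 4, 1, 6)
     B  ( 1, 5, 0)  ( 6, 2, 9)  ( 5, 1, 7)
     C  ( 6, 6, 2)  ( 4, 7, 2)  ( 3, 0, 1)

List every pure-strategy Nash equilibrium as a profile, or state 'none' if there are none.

(A,P,X): not NE [P3→Y gives 7>6]
(A,P,Y): not NE [P1→C gives 5>2]
(A,P,Z): not NE [P2→Q gives 2>1; P3→Y gives 7>4]
(A,Q,X): not NE [P2→P gives 8>6; P3→Z gives 9>2]
(A,Q,Y): not NE [P2→P gives 8>2; P3→Z gives 9>5]
(A,Q,Z): not NE [P1→B gives 6>3]
(A,R,X): not NE [P1→B gives 6>0; P2→P gives 8>1; P3→Z gives 6>2]
(A,R,Y): not NE [P2→P gives 8>3; P3→Z gives 6>5]
(A,R,Z): not NE [P1→B gives 5>4; P2→Q gives 2>1]
(B,P,X): not NE [P1→C gives 9>7; P2→Q gives 6>2; P3→Y gives 4>1]
(B,P,Y): not NE [P1→C gives 5>3; P2→Q gives 6>2]
(B,P,Z): not NE [P1→A gives 8>1; P3→Y gives 4>0]
(B,Q,X): not NE [P1→A gives 2>0; P3→Z gives 9>7]
(B,Q,Y): not NE [P1→A gives 8>4; P3→Z gives 9>8]
(B,Q,Z): not NE [P2→P gives 5>2]
(B,R,X): not NE [P2→Q gives 6>2]
(B,R,Y): not NE [P1→A gives 8>4; P2→Q gives 6>0; P3→X gives 8>2]
(B,R,Z): not NE [P2→P gives 5>1; P3→X gives 8>7]
(C,P,X): not NE [P2→Q gives 8>3; P3→Y gives 5>3]
(C,P,Y): NE
(C,P,Z): not NE [P1→A gives 8>6; P2→Q gives 7>6; P3→Y gives 5>2]
(C,Q,X): not NE [P1→A gives 2>0]
(C,Q,Y): not NE [P1→A gives 8>2; P3→X gives 5>3]
(C,Q,Z): not NE [P1→B gives 6>4; P3→X gives 5>2]
(C,R,X): not NE [P1→B gives 6>4; P2→Q gives 8>5; P3→Y gives 5>0]
(C,R,Y): not NE [P1→A gives 8>5; P2→Q gives 8>3]
(C,R,Z): not NE [P1→B gives 5>3; P2→Q gives 7>0; P3→Y gives 5>1]

Nash profiles: (C,P,Y)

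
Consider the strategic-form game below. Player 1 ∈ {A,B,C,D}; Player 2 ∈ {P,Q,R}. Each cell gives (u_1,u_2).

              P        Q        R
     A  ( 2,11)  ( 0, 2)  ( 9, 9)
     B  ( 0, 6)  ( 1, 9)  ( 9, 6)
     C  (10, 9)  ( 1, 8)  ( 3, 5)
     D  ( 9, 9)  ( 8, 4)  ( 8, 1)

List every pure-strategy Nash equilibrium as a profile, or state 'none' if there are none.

NE set: (C,P)

(A,P): not NE [P1→C gives 10>2]
(A,Q): not NE [P1→D gives 8>0; P2→P gives 11>2]
(A,R): not NE [P2→P gives 11>9]
(B,P): not NE [P1→C gives 10>0; P2→Q gives 9>6]
(B,Q): not NE [P1→D gives 8>1]
(B,R): not NE [P2→Q gives 9>6]
(C,P): NE
(C,Q): not NE [P1→D gives 8>1; P2→P gives 9>8]
(C,R): not NE [P1→B gives 9>3; P2→P gives 9>5]
(D,P): not NE [P1→C gives 10>9]
(D,Q): not NE [P2→P gives 9>4]
(D,R): not NE [P1→B gives 9>8; P2→P gives 9>1]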